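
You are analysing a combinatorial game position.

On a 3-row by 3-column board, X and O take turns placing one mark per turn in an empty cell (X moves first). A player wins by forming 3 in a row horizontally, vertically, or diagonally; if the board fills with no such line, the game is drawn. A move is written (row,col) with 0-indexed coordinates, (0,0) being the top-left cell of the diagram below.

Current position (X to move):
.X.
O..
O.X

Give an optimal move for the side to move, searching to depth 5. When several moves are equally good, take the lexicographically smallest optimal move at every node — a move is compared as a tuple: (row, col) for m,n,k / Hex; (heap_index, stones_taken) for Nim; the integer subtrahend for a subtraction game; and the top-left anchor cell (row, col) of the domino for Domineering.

X's best at [.X./O../O.X]: (0,0)

[.X./O../O.X] X move#1: (0,0):+1/XX./O../O.X*, (0,2):-1/.XX/O../O.X, (1,1):-1/.X./OX./O.X, (1,2):-1/.X./O.X/O.X, (2,1):-1/.X./O../OXX
[XX./O../O.X] O move#2: (0,2):-1/XXO/O../O.X*, (1,1):-1/XX./OO./O.X, (1,2):-1/XX./O.O/O.X, (2,1):-1/XX./O../OOX
[XXO/O../O.X] X move#3: (1,1):+1/XXO/OX./O.X*, (1,2):-1/XXO/O.X/O.X, (2,1):-1/XXO/O../OXX
[XXO/OX./O.X] end (terminal -1, O#4); searched .X./O../O.X to 5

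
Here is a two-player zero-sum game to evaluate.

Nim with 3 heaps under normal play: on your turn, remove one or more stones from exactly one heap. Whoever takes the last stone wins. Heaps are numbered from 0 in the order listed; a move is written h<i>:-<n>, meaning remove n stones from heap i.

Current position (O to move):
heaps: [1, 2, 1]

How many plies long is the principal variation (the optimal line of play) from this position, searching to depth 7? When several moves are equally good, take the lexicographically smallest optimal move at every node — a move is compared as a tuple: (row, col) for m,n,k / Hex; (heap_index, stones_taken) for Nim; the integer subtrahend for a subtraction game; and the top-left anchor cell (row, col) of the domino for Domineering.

[(1,2,1)] O move#1: h0:-1:-1/(0,2,1), h1:-1:-1/(1,1,1), h1:-2:+1/(1,0,1)*, h2:-1:-1/(1,2,0)
[(1,0,1)] X move#2: h0:-1:-1/(0,0,1)*, h2:-1:-1/(1,0,0)
[(0,0,1)] O move#3: h2:-1:+1/(0,0,0)*
[(0,0,0)] end (terminal -1, X#4); searched (1,2,1) to 7

PV length from [(1,2,1)]: 3 plies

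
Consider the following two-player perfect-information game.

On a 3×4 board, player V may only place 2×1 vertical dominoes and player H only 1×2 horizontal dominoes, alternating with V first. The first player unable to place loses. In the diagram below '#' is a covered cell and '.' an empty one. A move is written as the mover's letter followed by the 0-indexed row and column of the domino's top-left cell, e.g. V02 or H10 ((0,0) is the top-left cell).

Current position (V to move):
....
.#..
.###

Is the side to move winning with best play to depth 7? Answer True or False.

ply 1, V at ..../.#../.### | V00=-1→#.../##../.###; V02=+1→..#./.##./.###*; V03=+1→...#/.#.#/.###; V10=-1→..../##../####
ply 2, H at ..#./.##./.### | H00=-1→###./.##./.###*
ply 3, V at ###./.##./.### | V03=+1→####/.###/.###*; V10=+1→###./###./####
ply 4: ####/.###/.### is terminal -1 (H); from ..../.#../.### depth 7

V winning at [..../.#../.###]: True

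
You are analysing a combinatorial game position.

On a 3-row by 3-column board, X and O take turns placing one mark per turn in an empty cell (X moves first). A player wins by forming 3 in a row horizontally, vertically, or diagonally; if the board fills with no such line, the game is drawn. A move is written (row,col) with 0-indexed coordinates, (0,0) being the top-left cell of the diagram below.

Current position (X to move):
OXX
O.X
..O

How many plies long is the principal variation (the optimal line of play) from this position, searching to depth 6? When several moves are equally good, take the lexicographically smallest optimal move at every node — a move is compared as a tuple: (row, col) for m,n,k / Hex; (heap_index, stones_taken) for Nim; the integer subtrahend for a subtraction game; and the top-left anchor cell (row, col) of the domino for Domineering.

PV length from [OXX/O.X/..O]: 2 plies

[OXX/O.X/..O] X move#1: (1,1):-1/OXX/OXX/..O*, (2,0):-1/OXX/O.X/X.O, (2,1):-1/OXX/O.X/.XO
[OXX/OXX/..O] O move#2: (2,0):+1/OXX/OXX/O.O*, (2,1):-1/OXX/OXX/.OO
[OXX/OXX/O.O] end (terminal -1, X#3); searched OXX/O.X/..O to 6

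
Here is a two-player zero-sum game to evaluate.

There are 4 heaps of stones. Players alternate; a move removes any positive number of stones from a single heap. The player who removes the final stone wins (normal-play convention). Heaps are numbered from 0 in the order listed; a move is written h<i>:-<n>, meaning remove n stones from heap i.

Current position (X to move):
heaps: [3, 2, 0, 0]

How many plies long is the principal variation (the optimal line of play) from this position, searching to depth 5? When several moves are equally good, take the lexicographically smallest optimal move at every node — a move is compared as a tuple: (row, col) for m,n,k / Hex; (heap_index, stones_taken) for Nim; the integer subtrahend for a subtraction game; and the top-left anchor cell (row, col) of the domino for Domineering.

[(3,2,0,0)] X move#1: h0:-1:+1/(2,2,0,0)*, h0:-2:-1/(1,2,0,0), h0:-3:-1/(0,2,0,0), h1:-1:-1/(3,1,0,0), h1:-2:-1/(3,0,0,0)
[(2,2,0,0)] O move#2: h0:-1:-1/(1,2,0,0)*, h0:-2:-1/(0,2,0,0), h1:-1:-1/(2,1,0,0), h1:-2:-1/(2,0,0,0)
[(1,2,0,0)] X move#3: h0:-1:-1/(0,2,0,0), h1:-1:+1/(1,1,0,0)*, h1:-2:-1/(1,0,0,0)
[(1,1,0,0)] O move#4: h0:-1:-1/(0,1,0,0)*, h1:-1:-1/(1,0,0,0)
[(0,1,0,0)] X move#5: h1:-1:+1/(0,0,0,0)*
[(0,0,0,0)] end (terminal -1, O#6); searched (3,2,0,0) to 5

PV length from [(3,2,0,0)]: 5 plies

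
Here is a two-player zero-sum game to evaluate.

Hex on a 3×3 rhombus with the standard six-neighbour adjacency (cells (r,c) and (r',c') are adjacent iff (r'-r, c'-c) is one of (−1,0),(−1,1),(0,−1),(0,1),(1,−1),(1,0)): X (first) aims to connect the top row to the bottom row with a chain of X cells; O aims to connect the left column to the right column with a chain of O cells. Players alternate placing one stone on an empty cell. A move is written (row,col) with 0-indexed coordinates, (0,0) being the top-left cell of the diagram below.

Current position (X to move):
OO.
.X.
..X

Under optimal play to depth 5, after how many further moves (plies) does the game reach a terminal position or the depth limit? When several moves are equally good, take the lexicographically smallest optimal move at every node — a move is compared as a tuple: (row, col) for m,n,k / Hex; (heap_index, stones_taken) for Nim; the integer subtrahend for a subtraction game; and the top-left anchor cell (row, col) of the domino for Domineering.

PV length from [OO./.X./..X]: 3 plies

[OO./.X./..X] X move#1: (0,2):+1/OOX/.X./..X*, (1,0):-1/OO./XX./..X, (1,2):-1/OO./.XX/..X, (2,0):-1/OO./.X./X.X, (2,1):-1/OO./.X./.XX
[OOX/.X./..X] O move#2: (1,0):-1/OOX/OX./..X*, (1,2):-1/OOX/.XO/..X, (2,0):-1/OOX/.X./O.X, (2,1):-1/OOX/.X./.OX
[OOX/OX./..X] X move#3: (1,2):+1/OOX/OXX/..X*, (2,0):+1/OOX/OX./X.X, (2,1):+1/OOX/OX./.XX
[OOX/OXX/..X] end (terminal -1, O#4); searched OO./.X./..X to 5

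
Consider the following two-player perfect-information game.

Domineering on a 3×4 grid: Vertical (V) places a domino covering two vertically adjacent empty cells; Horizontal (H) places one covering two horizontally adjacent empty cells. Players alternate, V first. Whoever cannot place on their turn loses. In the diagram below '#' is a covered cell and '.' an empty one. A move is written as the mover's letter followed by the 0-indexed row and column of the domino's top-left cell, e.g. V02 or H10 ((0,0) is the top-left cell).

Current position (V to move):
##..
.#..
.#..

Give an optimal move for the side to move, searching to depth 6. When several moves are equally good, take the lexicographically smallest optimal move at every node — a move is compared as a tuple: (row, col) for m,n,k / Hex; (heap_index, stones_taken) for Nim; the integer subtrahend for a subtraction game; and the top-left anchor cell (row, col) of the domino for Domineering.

[##../.#../.#..] V move#1: V02:+1/###./.##./.#..*, V03:+1/##.#/.#.#/.#.., V10:-1/##../##../##.., V12:+1/##../.##./.##., V13:+1/##../.#.#/.#.#
[###./.##./.#..] H move#2: H22:-1/###./.##./.###*
[###./.##./.###] V move#3: V03:+1/####/.###/.###*, V10:+1/###./###./####
[####/.###/.###] end (terminal -1, H#4); searched ##../.#../.#.. to 6

V's best at [##../.#../.#..]: V02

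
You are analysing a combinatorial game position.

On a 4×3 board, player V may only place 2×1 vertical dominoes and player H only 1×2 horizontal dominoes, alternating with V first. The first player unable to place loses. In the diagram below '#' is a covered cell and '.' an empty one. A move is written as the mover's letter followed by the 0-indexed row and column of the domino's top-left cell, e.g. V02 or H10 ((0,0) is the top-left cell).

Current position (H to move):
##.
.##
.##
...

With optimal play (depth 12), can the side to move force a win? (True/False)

H winning at [##./.##/.##/...]: False

[##./.##/.##/...] H move#1: H30:-1/##./.##/.##/##.*, H31:-1/##./.##/.##/.##
[##./.##/.##/##.] V move#2: V10:+1/##./###/###/##.*
[##./###/###/##.] end (terminal -1, H#3); searched ##./.##/.##/... to 12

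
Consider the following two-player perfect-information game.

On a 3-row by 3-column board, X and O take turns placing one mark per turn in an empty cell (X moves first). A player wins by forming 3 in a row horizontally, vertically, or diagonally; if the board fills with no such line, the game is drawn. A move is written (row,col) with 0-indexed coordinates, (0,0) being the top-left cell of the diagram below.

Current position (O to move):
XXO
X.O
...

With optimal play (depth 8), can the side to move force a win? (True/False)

O winning at [XXO/X.O/...]: True

p1 O@[XXO/X.O/...]: (1,1)[XXO/XOO/...]-1 (2,0)[XXO/X.O/O..]+1* (2,1)[XXO/X.O/.O.]-1 (2,2)[XXO/X.O/..O]+1
p2 X@[XXO/X.O/O..]: (1,1)[XXO/XXO/O..]-1* (2,1)[XXO/X.O/OX.]-1 (2,2)[XXO/X.O/O.X]-1
p3 O@[XXO/XXO/O..]: (2,1)[XXO/XXO/OO.]-1 (2,2)[XXO/XXO/O.O]+1*
p4 X@[XXO/XXO/O.O] terminal -1; root [XXO/X.O/...] d8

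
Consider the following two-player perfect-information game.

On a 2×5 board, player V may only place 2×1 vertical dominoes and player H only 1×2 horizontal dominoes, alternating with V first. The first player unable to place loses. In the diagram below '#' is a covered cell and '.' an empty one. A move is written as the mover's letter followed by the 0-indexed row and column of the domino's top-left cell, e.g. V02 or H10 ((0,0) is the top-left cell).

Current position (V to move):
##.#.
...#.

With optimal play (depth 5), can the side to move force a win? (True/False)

V winning at [##.#./...#.]: True

p1 V@[##.#./...#.]: V02[####./..##.]+1* V04[##.##/...##]-1
p2 H@[####./..##.]: H10[####./####.]-1*
p3 V@[####./####.]: V04[#####/#####]+1*
p4 H@[#####/#####] terminal -1; root [##.#./...#.] d5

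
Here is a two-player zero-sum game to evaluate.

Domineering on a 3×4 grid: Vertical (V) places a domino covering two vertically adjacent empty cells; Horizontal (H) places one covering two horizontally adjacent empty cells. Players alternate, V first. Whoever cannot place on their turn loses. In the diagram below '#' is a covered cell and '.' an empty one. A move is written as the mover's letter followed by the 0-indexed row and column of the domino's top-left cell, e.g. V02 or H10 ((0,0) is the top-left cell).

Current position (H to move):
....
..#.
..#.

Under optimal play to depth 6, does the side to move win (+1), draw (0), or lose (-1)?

p1 H@[..../..#./..#.]: H00[##../..#./..#.]-1 H01[.##./..#./..#.]-1 H02[..##/..#./..#.]-1 H10[..../###./..#.]+1* H20[..../..#./###.]-1
p2 V@[..../###./..#.]: V03[...#/####/..#.]-1* V13[..../####/..##]-1
p3 H@[...#/####/..#.]: H00[##.#/####/..#.]+1* H01[.###/####/..#.]+1 H20[...#/####/###.]+1
p4 V@[##.#/####/..#.] terminal -1; root [..../..#./..#.] d6

value(..../..#./..#., H) = +1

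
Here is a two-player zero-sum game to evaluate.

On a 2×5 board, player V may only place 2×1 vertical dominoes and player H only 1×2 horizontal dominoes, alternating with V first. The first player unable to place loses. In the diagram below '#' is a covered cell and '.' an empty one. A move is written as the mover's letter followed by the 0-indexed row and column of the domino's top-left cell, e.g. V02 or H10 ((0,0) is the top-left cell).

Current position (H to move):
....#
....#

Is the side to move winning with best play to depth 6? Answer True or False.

p1 H@[....#/....#]: H00[##..#/....#]-1 H01[.##.#/....#]+1* H02[..###/....#]-1 H10[....#/##..#]-1 H11[....#/.##.#]+1 H12[....#/..###]-1
p2 V@[.##.#/....#]: V00[###.#/#...#]-1* V03[.####/...##]-1
p3 H@[###.#/#...#]: H11[###.#/###.#]-1 H12[###.#/#.###]+1*
p4 V@[###.#/#.###] terminal -1; root [....#/....#] d6

H winning at [....#/....#]: True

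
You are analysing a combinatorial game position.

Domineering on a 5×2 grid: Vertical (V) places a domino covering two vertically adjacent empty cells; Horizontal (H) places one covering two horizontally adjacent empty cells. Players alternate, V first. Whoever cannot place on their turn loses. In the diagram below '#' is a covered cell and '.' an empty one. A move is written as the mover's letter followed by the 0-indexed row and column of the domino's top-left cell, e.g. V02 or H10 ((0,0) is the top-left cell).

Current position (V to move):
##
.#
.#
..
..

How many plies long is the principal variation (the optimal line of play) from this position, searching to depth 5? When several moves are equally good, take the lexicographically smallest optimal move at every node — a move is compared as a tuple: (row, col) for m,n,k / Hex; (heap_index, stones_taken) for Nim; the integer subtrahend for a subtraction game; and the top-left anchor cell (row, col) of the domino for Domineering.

p1 V@[##/.#/.#/../..]: V10[##/##/##/../..]-1 V20[##/.#/##/#./..]-1 V30[##/.#/.#/#./#.]+1* V31[##/.#/.#/.#/.#]+1
p2 H@[##/.#/.#/#./#.] terminal -1; root [##/.#/.#/../..] d5

PV length from [##/.#/.#/../..]: 1 ply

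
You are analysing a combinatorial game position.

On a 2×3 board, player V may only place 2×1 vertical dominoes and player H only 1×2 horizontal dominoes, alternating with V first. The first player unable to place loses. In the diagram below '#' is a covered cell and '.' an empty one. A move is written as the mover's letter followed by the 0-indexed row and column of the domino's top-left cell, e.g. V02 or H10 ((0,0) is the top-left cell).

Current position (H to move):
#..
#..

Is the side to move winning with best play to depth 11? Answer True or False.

ply 1, H at #../#.. | H01=+1→###/#..*; H11=+1→#../###
ply 2: ###/#.. is terminal -1 (V); from #../#.. depth 11

H winning at [#../#..]: True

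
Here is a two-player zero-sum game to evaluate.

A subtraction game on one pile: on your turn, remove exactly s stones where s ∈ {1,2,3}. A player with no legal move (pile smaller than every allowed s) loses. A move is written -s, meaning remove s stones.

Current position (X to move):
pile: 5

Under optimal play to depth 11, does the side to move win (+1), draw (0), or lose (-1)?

value(5, X) = +1

p1 X@[5]: -1[4]+1* -2[3]-1 -3[2]-1
p2 O@[4]: -1[3]-1* -2[2]-1 -3[1]-1
p3 X@[3]: -1[2]-1 -2[1]-1 -3[0]+1*
p4 O@[0] terminal -1; root [5] d11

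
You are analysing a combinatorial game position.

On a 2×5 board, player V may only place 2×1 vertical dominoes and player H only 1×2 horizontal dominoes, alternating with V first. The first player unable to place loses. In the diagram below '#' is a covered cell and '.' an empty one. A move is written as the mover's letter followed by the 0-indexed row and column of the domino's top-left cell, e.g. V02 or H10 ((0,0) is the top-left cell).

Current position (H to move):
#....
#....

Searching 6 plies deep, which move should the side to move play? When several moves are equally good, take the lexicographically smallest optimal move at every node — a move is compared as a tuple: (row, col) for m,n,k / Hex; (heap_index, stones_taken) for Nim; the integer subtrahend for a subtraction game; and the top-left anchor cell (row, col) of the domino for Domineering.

H's best at [#..../#....]: H02

ply 1, H at #..../#.... | H01=-1→###../#....; H02=+1→#.##./#....*; H03=-1→#..##/#....; H11=-1→#..../###..; H12=+1→#..../#.##.; H13=-1→#..../#..##
ply 2, V at #.##./#.... | V01=-1→####./##...*; V04=-1→#.###/#...#
ply 3, H at ####./##... | H12=-1→####./####.; H13=+1→####./##.##*
ply 4: ####./##.## is terminal -1 (V); from #..../#.... depth 6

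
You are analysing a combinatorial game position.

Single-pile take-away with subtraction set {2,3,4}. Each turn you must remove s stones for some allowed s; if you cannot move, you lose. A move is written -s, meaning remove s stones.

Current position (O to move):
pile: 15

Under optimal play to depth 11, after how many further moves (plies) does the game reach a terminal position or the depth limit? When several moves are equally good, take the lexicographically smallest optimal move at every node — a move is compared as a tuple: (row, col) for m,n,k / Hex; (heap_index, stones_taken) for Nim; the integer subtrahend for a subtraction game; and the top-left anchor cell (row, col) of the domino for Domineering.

PV length from [15]: 5 plies

ply 1, O at 15 | -2=+1→13*; -3=+1→12; -4=-1→11
ply 2, X at 13 | -2=-1→11*; -3=-1→10; -4=-1→9
ply 3, O at 11 | -2=-1→9; -3=-1→8; -4=+1→7*
ply 4, X at 7 | -2=-1→5*; -3=-1→4; -4=-1→3
ply 5, O at 5 | -2=-1→3; -3=-1→2; -4=+1→1*
ply 6: 1 is terminal -1 (X); from 15 depth 11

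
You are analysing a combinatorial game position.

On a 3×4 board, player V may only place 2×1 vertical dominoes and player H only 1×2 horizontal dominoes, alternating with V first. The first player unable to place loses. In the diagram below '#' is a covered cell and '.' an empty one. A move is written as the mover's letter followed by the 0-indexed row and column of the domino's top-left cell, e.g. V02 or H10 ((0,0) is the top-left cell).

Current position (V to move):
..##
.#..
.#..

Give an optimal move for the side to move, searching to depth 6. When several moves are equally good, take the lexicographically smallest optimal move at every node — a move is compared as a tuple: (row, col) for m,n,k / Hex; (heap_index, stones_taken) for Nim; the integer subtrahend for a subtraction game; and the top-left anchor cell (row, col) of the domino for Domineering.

V's best at [..##/.#../.#..]: V12

[..##/.#../.#..] V move#1: V00:-1/#.##/##../.#.., V10:-1/..##/##../##.., V12:+1/..##/.##./.##.*, V13:+1/..##/.#.#/.#.#
[..##/.##./.##.] H move#2: H00:-1/####/.##./.##.*
[####/.##./.##.] V move#3: V10:+1/####/###./###.*, V13:+1/####/.###/.###
[####/###./###.] end (terminal -1, H#4); searched ..##/.#../.#.. to 6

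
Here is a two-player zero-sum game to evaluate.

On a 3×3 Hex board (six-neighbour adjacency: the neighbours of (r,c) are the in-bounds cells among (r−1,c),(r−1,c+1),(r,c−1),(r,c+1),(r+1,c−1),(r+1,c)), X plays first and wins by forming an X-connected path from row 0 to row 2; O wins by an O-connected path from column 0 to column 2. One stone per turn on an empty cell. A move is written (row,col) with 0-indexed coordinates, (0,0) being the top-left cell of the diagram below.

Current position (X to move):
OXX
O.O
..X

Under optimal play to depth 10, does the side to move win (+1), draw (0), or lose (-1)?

p1 X@[OXX/O.O/..X]: (1,1)[OXX/OXO/..X]+1* (2,0)[OXX/O.O/X.X]-1 (2,1)[OXX/O.O/.XX]-1
p2 O@[OXX/OXO/..X]: (2,0)[OXX/OXO/O.X]-1* (2,1)[OXX/OXO/.OX]-1
p3 X@[OXX/OXO/O.X]: (2,1)[OXX/OXO/OXX]+1*
p4 O@[OXX/OXO/OXX] terminal -1; root [OXX/O.O/..X] d10

value(OXX/O.O/..X, X) = +1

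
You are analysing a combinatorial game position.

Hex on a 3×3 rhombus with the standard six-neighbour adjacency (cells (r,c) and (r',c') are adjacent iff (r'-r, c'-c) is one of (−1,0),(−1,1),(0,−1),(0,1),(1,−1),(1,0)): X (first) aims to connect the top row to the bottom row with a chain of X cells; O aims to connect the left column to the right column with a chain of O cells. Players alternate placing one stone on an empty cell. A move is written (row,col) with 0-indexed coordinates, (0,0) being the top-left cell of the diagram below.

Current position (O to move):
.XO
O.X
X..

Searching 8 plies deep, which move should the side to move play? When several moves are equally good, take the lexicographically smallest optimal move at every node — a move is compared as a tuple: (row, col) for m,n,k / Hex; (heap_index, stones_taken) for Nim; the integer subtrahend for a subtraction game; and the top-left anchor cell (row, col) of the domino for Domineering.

ply 1, O at .XO/O.X/X.. | (0,0)=-1→OXO/O.X/X..; (1,1)=+1→.XO/OOX/X..*; (2,1)=-1→.XO/O.X/XO.; (2,2)=-1→.XO/O.X/X.O
ply 2: .XO/OOX/X.. is terminal -1 (X); from .XO/O.X/X.. depth 8

O's best at [.XO/O.X/X..]: (1,1)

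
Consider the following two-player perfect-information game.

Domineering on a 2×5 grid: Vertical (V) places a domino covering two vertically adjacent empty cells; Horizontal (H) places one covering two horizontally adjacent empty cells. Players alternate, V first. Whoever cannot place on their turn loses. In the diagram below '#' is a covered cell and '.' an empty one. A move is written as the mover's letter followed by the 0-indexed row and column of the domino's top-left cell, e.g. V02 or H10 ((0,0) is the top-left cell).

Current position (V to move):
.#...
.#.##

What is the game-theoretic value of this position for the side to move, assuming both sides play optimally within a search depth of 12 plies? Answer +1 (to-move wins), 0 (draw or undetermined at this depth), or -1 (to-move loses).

value(.#.../.#.##, V) = +1

[.#.../.#.##] V move#1: V00:-1/##.../##.##, V02:+1/.##../.####*
[.##../.####] H move#2: H03:-1/.####/.####*
[.####/.####] V move#3: V00:+1/#####/#####*
[#####/#####] end (terminal -1, H#4); searched .#.../.#.## to 12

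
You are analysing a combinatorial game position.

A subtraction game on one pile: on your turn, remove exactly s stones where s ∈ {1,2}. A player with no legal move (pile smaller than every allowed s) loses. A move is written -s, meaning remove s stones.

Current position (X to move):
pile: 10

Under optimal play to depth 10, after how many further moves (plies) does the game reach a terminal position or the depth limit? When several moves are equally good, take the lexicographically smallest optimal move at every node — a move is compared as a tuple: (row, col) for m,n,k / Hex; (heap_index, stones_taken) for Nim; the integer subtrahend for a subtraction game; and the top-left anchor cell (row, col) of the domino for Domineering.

PV length from [10]: 7 plies

ply 1, X at 10 | -1=+1→9*; -2=-1→8
ply 2, O at 9 | -1=-1→8*; -2=-1→7
ply 3, X at 8 | -1=-1→7; -2=+1→6*
ply 4, O at 6 | -1=-1→5*; -2=-1→4
ply 5, X at 5 | -1=-1→4; -2=+1→3*
ply 6, O at 3 | -1=-1→2*; -2=-1→1
ply 7, X at 2 | -1=-1→1; -2=+1→0*
ply 8: 0 is terminal -1 (O); from 10 depth 10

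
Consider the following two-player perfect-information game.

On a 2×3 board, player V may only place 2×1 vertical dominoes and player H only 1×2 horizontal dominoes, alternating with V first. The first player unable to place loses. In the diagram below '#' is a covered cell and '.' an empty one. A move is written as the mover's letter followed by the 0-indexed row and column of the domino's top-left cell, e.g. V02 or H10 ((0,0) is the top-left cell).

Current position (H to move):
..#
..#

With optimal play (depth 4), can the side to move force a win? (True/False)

H winning at [..#/..#]: True

p1 H@[..#/..#]: H00[###/..#]+1* H10[..#/###]+1
p2 V@[###/..#] terminal -1; root [..#/..#] d4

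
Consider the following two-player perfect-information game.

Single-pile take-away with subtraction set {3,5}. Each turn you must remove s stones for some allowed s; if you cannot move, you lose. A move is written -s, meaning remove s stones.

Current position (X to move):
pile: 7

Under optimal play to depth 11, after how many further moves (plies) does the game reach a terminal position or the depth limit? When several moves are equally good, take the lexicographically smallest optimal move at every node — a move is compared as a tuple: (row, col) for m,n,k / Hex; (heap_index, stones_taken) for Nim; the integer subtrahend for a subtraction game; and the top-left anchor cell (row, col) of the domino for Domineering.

ply 1, X at 7 | -3=-1→4; -5=+1→2*
ply 2: 2 is terminal -1 (O); from 7 depth 11

PV length from [7]: 1 ply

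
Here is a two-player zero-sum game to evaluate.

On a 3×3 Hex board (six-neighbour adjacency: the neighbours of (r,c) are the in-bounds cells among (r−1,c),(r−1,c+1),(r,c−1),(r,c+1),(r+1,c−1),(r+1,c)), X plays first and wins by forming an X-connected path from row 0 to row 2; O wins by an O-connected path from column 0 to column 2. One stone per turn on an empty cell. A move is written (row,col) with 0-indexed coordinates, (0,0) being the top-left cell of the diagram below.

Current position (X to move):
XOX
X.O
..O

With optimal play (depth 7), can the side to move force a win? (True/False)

[XOX/X.O/..O] X move#1: (1,1):+1/XOX/XXO/..O*, (2,0):+1/XOX/X.O/X.O, (2,1):+1/XOX/X.O/.XO
[XOX/XXO/..O] O move#2: (2,0):-1/XOX/XXO/O.O*, (2,1):-1/XOX/XXO/.OO
[XOX/XXO/O.O] X move#3: (2,1):+1/XOX/XXO/OXO*
[XOX/XXO/OXO] end (terminal -1, O#4); searched XOX/X.O/..O to 7

X winning at [XOX/X.O/..O]: True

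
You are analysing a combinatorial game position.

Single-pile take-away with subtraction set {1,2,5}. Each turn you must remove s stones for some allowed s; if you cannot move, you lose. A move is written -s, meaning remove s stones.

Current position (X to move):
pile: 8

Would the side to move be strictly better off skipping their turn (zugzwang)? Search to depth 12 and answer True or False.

zugzwang(8, X) = False

[8] X move#1: -1:-1/7, -2:+1/6*, -5:+1/3
[6] O move#2: -1:-1/5*, -2:-1/4, -5:-1/1
[5] X move#3: -1:-1/4, -2:+1/3*, -5:+1/0
[3] O move#4: -1:-1/2*, -2:-1/1
[2] X move#5: -1:-1/1, -2:+1/0*
[0] end (terminal -1, O#6); searched 8 to 12
if X skipped the turn, O would face:
~ [8] O move#1: -1:-1/7, -2:+1/6*, -5:+1/3
~ [6] X move#2: -1:-1/5*, -2:-1/4, -5:-1/1
~ [5] O move#3: -1:-1/4, -2:+1/3*, -5:+1/0
~ [3] X move#4: -1:-1/2*, -2:-1/1
~ [2] O move#5: -1:-1/1, -2:+1/0*
~ [0] end (terminal -1, X#6); searched 8 to 12
compare (X): move=+1 vs pass=-1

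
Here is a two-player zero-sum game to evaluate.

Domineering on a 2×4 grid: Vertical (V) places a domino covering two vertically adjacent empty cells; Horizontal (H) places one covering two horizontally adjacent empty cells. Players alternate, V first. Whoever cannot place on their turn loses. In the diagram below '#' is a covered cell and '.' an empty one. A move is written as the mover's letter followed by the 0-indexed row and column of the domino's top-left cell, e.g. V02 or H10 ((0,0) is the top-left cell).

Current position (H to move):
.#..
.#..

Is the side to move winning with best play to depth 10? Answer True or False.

H winning at [.#../.#..]: True

ply 1, H at .#../.#.. | H02=+1→.###/.#..*; H12=+1→.#../.###
ply 2, V at .###/.#.. | V00=-1→####/##..*
ply 3, H at ####/##.. | H12=+1→####/####*
ply 4: ####/#### is terminal -1 (V); from .#../.#.. depth 10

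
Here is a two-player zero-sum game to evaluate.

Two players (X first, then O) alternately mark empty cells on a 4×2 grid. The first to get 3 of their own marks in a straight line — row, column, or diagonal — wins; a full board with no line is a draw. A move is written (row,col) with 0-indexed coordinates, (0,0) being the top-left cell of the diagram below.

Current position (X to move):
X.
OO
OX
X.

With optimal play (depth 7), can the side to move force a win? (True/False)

ply 1, X at X./OO/OX/X. | (0,1)=+0→XX/OO/OX/X.*; (3,1)=+0→X./OO/OX/XX
ply 2, O at XX/OO/OX/X. | (3,1)=+0→XX/OO/OX/XO*
ply 3: XX/OO/OX/XO is terminal +0 (X); from X./OO/OX/X. depth 7

X winning at [X./OO/OX/X.]: False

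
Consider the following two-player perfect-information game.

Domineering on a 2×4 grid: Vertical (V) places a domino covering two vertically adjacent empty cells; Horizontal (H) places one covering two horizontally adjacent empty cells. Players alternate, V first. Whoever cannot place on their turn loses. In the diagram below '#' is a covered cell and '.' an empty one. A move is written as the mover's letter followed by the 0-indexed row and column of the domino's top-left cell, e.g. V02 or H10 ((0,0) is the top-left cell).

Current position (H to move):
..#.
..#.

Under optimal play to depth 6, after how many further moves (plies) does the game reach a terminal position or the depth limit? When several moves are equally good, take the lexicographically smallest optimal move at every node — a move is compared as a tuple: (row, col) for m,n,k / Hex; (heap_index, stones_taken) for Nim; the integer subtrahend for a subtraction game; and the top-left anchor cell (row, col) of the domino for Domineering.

[..#./..#.] H move#1: H00:+1/###./..#.*, H10:+1/..#./###.
[###./..#.] V move#2: V03:-1/####/..##*
[####/..##] H move#3: H10:+1/####/####*
[####/####] end (terminal -1, V#4); searched ..#./..#. to 6

PV length from [..#./..#.]: 3 plies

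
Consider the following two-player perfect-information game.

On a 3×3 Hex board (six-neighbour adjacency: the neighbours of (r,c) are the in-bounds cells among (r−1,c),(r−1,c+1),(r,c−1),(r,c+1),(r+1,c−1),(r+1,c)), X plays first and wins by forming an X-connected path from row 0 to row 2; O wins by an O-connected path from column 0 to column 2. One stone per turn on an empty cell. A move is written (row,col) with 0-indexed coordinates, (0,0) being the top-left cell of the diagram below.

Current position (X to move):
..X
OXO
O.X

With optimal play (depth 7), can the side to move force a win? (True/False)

ply 1, X at ..X/OXO/O.X | (0,0)=-1→X.X/OXO/O.X; (0,1)=-1→.XX/OXO/O.X; (2,1)=+1→..X/OXO/OXX*
ply 2: ..X/OXO/OXX is terminal -1 (O); from ..X/OXO/O.X depth 7

X winning at [..X/OXO/O.X]: True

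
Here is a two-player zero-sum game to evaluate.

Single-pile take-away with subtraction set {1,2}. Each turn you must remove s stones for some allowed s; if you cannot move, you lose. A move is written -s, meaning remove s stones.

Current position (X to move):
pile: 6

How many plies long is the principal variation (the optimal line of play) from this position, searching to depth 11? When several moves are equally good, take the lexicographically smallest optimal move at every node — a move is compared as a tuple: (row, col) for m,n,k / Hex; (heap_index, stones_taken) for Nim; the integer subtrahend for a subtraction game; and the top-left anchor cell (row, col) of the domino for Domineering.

p1 X@[6]: -1[5]-1* -2[4]-1
p2 O@[5]: -1[4]-1 -2[3]+1*
p3 X@[3]: -1[2]-1* -2[1]-1
p4 O@[2]: -1[1]-1 -2[0]+1*
p5 X@[0] terminal -1; root [6] d11

PV length from [6]: 4 plies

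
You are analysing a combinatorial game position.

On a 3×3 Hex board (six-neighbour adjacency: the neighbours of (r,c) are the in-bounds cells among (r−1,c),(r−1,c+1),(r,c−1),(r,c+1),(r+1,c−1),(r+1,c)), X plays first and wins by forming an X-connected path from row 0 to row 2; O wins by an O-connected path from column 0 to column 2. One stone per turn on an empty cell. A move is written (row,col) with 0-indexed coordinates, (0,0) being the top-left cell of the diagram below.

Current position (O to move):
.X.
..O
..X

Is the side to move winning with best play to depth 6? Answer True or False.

O winning at [.X./..O/..X]: True

ply 1, O at .X./..O/..X | (0,0)=-1→OX./..O/..X; (0,2)=-1→.XO/..O/..X; (1,0)=-1→.X./O.O/..X; (1,1)=+1→.X./.OO/..X*; (2,0)=+1→.X./..O/O.X; (2,1)=-1→.X./..O/.OX
ply 2, X at .X./.OO/..X | (0,0)=-1→XX./.OO/..X*; (0,2)=-1→.XX/.OO/..X; (1,0)=-1→.X./XOO/..X; (2,0)=-1→.X./.OO/X.X; (2,1)=-1→.X./.OO/.XX
ply 3, O at XX./.OO/..X | (0,2)=+1→XXO/.OO/..X*; (1,0)=+1→XX./OOO/..X; (2,0)=+1→XX./.OO/O.X; (2,1)=+1→XX./.OO/.OX
ply 4, X at XXO/.OO/..X | (1,0)=-1→XXO/XOO/..X*; (2,0)=-1→XXO/.OO/X.X; (2,1)=-1→XXO/.OO/.XX
ply 5, O at XXO/XOO/..X | (2,0)=+1→XXO/XOO/O.X*; (2,1)=-1→XXO/XOO/.OX
ply 6: XXO/XOO/O.X is terminal -1 (X); from .X./..O/..X depth 6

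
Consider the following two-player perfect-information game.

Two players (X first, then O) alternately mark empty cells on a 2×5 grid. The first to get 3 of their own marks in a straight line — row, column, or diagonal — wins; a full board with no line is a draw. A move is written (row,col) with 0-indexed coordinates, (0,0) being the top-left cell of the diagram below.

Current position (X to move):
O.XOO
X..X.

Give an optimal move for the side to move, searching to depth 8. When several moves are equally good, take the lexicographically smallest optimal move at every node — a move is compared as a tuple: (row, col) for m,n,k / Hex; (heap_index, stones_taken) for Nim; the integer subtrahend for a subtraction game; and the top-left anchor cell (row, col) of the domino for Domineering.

p1 X@[O.XOO/X..X.]: (0,1)[OXXOO/X..X.]+0 (1,1)[O.XOO/XX.X.]+0 (1,2)[O.XOO/X.XX.]+1* (1,4)[O.XOO/X..XX]+0
p2 O@[O.XOO/X.XX.]: (0,1)[OOXOO/X.XX.]-1* (1,1)[O.XOO/XOXX.]-1 (1,4)[O.XOO/X.XXO]-1
p3 X@[OOXOO/X.XX.]: (1,1)[OOXOO/XXXX.]+1* (1,4)[OOXOO/X.XXX]+1
p4 O@[OOXOO/XXXX.] terminal -1; root [O.XOO/X..X.] d8

X's best at [O.XOO/X..X.]: (1,2)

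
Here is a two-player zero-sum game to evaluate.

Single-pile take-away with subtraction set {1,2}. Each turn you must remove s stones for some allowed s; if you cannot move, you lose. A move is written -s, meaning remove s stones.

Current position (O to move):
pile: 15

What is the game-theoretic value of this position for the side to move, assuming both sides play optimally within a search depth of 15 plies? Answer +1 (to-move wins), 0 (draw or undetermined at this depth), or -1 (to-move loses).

ply 1, O at 15 | -1=-1→14*; -2=-1→13
ply 2, X at 14 | -1=-1→13; -2=+1→12*
ply 3, O at 12 | -1=-1→11*; -2=-1→10
ply 4, X at 11 | -1=-1→10; -2=+1→9*
ply 5, O at 9 | -1=-1→8*; -2=-1→7
ply 6, X at 8 | -1=-1→7; -2=+1→6*
ply 7, O at 6 | -1=-1→5*; -2=-1→4
ply 8, X at 5 | -1=-1→4; -2=+1→3*
ply 9, O at 3 | -1=-1→2*; -2=-1→1
ply 10, X at 2 | -1=-1→1; -2=+1→0*
ply 11: 0 is terminal -1 (O); from 15 depth 15

value(15, O) = -1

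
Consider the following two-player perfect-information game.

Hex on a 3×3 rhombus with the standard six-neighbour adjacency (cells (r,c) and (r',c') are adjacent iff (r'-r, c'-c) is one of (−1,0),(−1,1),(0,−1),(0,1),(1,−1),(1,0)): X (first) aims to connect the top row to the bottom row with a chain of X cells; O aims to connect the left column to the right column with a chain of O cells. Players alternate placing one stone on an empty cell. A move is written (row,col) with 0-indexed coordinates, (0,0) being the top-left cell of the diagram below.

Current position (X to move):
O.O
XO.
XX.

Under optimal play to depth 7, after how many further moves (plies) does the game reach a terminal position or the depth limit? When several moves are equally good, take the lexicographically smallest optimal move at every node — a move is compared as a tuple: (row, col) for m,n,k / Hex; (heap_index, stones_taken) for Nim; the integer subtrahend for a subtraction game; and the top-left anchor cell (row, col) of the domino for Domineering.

PV length from [O.O/XO./XX.]: 1 ply

ply 1, X at O.O/XO./XX. | (0,1)=+1→OXO/XO./XX.*; (1,2)=-1→O.O/XOX/XX.; (2,2)=-1→O.O/XO./XXX
ply 2: OXO/XO./XX. is terminal -1 (O); from O.O/XO./XX. depth 7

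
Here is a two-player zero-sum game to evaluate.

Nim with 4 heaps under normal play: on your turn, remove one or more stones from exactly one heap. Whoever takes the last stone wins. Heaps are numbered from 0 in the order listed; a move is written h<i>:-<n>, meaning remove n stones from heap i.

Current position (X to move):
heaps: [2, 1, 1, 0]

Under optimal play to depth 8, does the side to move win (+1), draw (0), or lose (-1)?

ply 1, X at (2,1,1,0) | h0:-1=-1→(1,1,1,0); h0:-2=+1→(0,1,1,0)*; h1:-1=-1→(2,0,1,0); h2:-1=-1→(2,1,0,0)
ply 2, O at (0,1,1,0) | h1:-1=-1→(0,0,1,0)*; h2:-1=-1→(0,1,0,0)
ply 3, X at (0,0,1,0) | h2:-1=+1→(0,0,0,0)*
ply 4: (0,0,0,0) is terminal -1 (O); from (2,1,1,0) depth 8

value((2,1,1,0), X) = +1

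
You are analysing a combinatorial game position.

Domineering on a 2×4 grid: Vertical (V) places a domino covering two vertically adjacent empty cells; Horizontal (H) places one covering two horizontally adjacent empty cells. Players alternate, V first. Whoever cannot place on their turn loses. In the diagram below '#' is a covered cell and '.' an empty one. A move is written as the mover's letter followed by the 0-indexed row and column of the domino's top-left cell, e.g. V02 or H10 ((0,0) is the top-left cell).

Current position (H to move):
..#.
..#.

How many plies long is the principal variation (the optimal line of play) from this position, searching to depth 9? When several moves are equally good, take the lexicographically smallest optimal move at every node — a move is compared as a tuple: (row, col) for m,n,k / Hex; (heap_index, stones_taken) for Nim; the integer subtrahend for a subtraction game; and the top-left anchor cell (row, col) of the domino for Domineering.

[..#./..#.] H move#1: H00:+1/###./..#.*, H10:+1/..#./###.
[###./..#.] V move#2: V03:-1/####/..##*
[####/..##] H move#3: H10:+1/####/####*
[####/####] end (terminal -1, V#4); searched ..#./..#. to 9

PV length from [..#./..#.]: 3 plies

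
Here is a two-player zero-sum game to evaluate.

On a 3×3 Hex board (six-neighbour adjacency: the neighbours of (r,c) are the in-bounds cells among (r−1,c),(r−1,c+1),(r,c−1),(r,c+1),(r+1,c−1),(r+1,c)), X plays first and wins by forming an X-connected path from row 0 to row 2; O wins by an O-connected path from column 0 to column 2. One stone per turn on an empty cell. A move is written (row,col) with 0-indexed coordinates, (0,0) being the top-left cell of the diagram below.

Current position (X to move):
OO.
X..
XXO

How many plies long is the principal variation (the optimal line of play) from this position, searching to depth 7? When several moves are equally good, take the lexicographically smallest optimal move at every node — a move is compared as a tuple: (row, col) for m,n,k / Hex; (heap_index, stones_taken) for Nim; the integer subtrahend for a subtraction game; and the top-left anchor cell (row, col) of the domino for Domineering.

ply 1, X at OO./X../XXO | (0,2)=+1→OOX/X../XXO*; (1,1)=-1→OO./XX./XXO; (1,2)=-1→OO./X.X/XXO
ply 2, O at OOX/X../XXO | (1,1)=-1→OOX/XO./XXO*; (1,2)=-1→OOX/X.O/XXO
ply 3, X at OOX/XO./XXO | (1,2)=+1→OOX/XOX/XXO*
ply 4: OOX/XOX/XXO is terminal -1 (O); from OO./X../XXO depth 7

PV length from [OO./X../XXO]: 3 plies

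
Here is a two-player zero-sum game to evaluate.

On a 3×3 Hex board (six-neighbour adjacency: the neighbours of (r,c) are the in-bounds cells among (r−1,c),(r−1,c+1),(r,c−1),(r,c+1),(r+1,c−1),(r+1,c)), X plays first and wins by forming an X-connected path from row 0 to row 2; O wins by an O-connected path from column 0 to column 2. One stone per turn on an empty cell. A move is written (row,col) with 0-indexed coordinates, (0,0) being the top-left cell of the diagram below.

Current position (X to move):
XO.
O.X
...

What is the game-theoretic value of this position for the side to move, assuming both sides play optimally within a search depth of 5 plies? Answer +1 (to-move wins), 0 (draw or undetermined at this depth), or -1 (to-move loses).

value(XO./O.X/..., X) = +1

p1 X@[XO./O.X/...]: (0,2)[XOX/O.X/...]+1* (1,1)[XO./OXX/...]-1 (2,0)[XO./O.X/X..]-1 (2,1)[XO./O.X/.X.]-1 (2,2)[XO./O.X/..X]-1
p2 O@[XOX/O.X/...]: (1,1)[XOX/OOX/...]-1* (2,0)[XOX/O.X/O..]-1 (2,1)[XOX/O.X/.O.]-1 (2,2)[XOX/O.X/..O]-1
p3 X@[XOX/OOX/...]: (2,0)[XOX/OOX/X..]+1* (2,1)[XOX/OOX/.X.]+1 (2,2)[XOX/OOX/..X]+1
p4 O@[XOX/OOX/X..]: (2,1)[XOX/OOX/XO.]-1* (2,2)[XOX/OOX/X.O]-1
p5 X@[XOX/OOX/XO.]: (2,2)[XOX/OOX/XOX]+1*
p6 O@[XOX/OOX/XOX] terminal -1; root [XO./O.X/...] d5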